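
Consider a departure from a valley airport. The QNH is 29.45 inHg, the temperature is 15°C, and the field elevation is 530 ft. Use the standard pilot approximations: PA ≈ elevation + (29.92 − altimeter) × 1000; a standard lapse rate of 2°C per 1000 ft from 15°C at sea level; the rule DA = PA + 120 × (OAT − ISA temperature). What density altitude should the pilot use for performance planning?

Pressure altitude = 530 + (29.92 − 29.45) × 1000 = 530 + (+470) = 1000 ft.
ISA temperature at 1000 ft = 15 − 2 × (1000/1000) = 13°C.
ISA deviation = 15 − 13 = +2°C.
Density altitude = 1000 + 120 × (2) = 1240 ft.

1240 ft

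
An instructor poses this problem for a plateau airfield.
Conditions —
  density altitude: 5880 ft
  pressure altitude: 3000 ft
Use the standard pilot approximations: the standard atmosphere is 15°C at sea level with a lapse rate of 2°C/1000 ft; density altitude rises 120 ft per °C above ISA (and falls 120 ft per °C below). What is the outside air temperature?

Density altitude − pressure altitude = 5880 − 3000 = +2880 ft.
At 120 ft/°C that is an ISA deviation of 2880/120 = +24°C.
ISA temperature at 3000 ft = 15 − 2 × (3000/1000) = 9°C.
OAT = ISA + deviation = 9 + (+24) = 33°C.

33°C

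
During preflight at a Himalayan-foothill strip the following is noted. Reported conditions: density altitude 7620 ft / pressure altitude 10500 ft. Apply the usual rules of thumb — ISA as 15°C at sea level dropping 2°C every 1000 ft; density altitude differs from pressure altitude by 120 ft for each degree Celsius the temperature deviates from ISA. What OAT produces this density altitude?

-30°C

Density altitude − pressure altitude = 7620 − 10500 = -2880 ft.
At 120 ft/°C that is an ISA deviation of -2880/120 = -24°C.
ISA temperature at 10500 ft = 15 − 2 × (10500/1000) = -6°C.
OAT = ISA + deviation = -6 + (-24) = -30°C.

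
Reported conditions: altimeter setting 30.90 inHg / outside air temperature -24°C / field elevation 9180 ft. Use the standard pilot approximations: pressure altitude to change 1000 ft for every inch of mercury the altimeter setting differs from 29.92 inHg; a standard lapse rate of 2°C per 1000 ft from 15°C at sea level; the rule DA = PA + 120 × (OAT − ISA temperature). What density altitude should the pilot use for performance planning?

5488 ft

Pressure altitude = 9180 + (29.92 − 30.90) × 1000 = 9180 + (-980) = 8200 ft.
ISA temperature at 8200 ft = 15 − 2 × (8200/1000) = -1.4°C.
ISA deviation = -24 − (-1.4) = -22.6°C.
Density altitude = 8200 + 120 × (-22.6) = 5488 ft.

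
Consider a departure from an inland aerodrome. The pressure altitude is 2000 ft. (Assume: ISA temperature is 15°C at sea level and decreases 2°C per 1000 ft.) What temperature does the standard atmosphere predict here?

ISA temperature = 15 − 2 × (2000/1000) = 15 − 4 = 11°C.

11°C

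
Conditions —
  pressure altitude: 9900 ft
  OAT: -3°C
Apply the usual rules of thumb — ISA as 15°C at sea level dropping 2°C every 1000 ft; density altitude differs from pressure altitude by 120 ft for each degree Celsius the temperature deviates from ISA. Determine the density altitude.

ISA temperature at 9900 ft = 15 − 2 × (9900/1000) = -4.8°C.
ISA deviation = -3 − (-4.8) = +1.8°C.
Density altitude = 9900 + 120 × (1.8) = 9900 + (+216) = 10116 ft.

10116 ft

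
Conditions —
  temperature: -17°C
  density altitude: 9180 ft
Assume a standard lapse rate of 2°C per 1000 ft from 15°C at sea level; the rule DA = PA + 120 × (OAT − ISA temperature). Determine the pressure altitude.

DA = PA + 120 × (OAT − (15 − 2·PA/1000)) = PA + 120·OAT − 1800 + 0.24·PA = 1.24·PA + 120·OAT − 1800.
So 1.24·PA = 9180 − 120 × (-17) + 1800 = 13020.
PA = 13020 / 1.24 = 10500 ft.

10500 ft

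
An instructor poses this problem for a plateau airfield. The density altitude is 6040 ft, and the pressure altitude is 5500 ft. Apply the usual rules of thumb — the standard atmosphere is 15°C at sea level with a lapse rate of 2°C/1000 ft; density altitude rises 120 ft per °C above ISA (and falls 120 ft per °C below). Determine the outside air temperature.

Density altitude − pressure altitude = 6040 − 5500 = +540 ft.
At 120 ft/°C that is an ISA deviation of 540/120 = +4.5°C.
ISA temperature at 5500 ft = 15 − 2 × (5500/1000) = 4°C.
OAT = ISA + deviation = 4 + (+4.5) = 8.5°C.

8.5°C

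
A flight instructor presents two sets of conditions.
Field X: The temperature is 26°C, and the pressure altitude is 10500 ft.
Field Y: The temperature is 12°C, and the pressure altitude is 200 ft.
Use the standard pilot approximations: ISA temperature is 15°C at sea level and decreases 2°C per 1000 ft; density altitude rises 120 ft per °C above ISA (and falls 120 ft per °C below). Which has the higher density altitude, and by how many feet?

Field X by 14452 ft

Field X: ISA temp = -6°C, deviation +32°C, DA = 10500 + 120 × 32 = 14340 ft.
Field Y: ISA temp = 14.6°C, deviation -2.6°C, DA = 200 + 120 × (-2.6) = -112 ft.
Field X is higher by 14340 − (-112) = 14452 ft.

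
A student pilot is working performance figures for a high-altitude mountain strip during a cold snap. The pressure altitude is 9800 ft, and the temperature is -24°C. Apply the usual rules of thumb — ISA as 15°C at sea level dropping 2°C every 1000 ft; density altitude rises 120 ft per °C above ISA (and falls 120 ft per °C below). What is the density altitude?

7472 ft

ISA temperature at 9800 ft = 15 − 2 × (9800/1000) = -4.6°C.
ISA deviation = -24 − (-4.6) = -19.4°C.
Density altitude = 9800 + 120 × (-19.4) = 9800 + (-2328) = 7472 ft.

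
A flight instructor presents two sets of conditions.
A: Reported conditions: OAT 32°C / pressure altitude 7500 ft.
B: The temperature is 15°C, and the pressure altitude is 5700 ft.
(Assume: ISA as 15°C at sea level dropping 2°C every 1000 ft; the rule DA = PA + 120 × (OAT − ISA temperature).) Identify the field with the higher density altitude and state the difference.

A: ISA temp = 0°C, deviation +32°C, DA = 7500 + 120 × 32 = 11340 ft.
B: ISA temp = 3.6°C, deviation +11.4°C, DA = 5700 + 120 × 11.4 = 7068 ft.
A is higher by 11340 − 7068 = 4272 ft.

A by 4272 ft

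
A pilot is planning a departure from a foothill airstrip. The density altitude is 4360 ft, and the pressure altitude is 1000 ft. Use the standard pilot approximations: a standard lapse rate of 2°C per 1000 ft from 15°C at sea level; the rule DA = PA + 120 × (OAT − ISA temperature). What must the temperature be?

Density altitude − pressure altitude = 4360 − 1000 = +3360 ft.
At 120 ft/°C that is an ISA deviation of 3360/120 = +28°C.
ISA temperature at 1000 ft = 15 − 2 × (1000/1000) = 13°C.
OAT = ISA + deviation = 13 + (+28) = 41°C.

41°C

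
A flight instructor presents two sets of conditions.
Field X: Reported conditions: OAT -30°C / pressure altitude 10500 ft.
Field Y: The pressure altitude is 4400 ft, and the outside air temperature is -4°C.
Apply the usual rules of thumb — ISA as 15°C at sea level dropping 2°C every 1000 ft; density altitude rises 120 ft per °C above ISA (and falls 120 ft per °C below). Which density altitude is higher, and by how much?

Field X by 4444 ft

Field X: ISA temp = -6°C, deviation -24°C, DA = 10500 + 120 × (-24) = 7620 ft.
Field Y: ISA temp = 6.2°C, deviation -10.2°C, DA = 4400 + 120 × (-10.2) = 3176 ft.
Field X is higher by 7620 − 3176 = 4444 ft.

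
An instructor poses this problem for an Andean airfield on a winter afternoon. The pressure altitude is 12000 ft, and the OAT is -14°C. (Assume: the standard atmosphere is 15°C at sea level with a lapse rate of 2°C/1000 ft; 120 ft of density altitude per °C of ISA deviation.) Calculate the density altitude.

11400 ft

ISA temperature at 12000 ft = 15 − 2 × (12000/1000) = -9°C.
ISA deviation = -14 − (-9) = -5°C.
Density altitude = 12000 + 120 × (-5) = 12000 + (-600) = 11400 ft.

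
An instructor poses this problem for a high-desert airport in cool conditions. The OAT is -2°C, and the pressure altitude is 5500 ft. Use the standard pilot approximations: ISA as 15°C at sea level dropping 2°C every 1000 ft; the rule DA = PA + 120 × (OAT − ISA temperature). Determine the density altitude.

4780 ft

ISA temperature at 5500 ft = 15 − 2 × (5500/1000) = 4°C.
ISA deviation = -2 − 4 = -6°C.
Density altitude = 5500 + 120 × (-6) = 5500 + (-720) = 4780 ft.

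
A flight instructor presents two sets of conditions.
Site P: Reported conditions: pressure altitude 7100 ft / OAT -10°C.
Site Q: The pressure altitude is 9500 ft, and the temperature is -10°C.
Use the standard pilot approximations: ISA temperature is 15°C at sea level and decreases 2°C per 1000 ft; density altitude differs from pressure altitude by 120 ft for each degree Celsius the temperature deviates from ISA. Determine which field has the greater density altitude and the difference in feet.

Site Q by 2976 ft

Site P: ISA temp = 0.8°C, deviation -10.8°C, DA = 7100 + 120 × (-10.8) = 5804 ft.
Site Q: ISA temp = -4°C, deviation -6°C, DA = 9500 + 120 × (-6) = 8780 ft.
Site Q is higher by 8780 − 5804 = 2976 ft.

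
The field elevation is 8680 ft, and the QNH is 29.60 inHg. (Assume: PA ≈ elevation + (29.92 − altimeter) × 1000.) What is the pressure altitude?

Pressure correction = (29.92 − 29.60) × 1000 = +320 ft.
Pressure altitude = 8680 + (+320) = 9000 ft.

9000 ft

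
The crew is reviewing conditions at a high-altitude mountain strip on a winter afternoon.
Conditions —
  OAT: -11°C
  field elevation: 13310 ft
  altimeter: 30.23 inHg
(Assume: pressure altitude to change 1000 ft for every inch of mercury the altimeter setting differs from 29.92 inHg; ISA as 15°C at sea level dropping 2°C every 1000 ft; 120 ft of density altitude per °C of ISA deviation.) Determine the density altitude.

Pressure altitude = 13310 + (29.92 − 30.23) × 1000 = 13310 + (-310) = 13000 ft.
ISA temperature at 13000 ft = 15 − 2 × (13000/1000) = -11°C.
ISA deviation = -11 − (-11) = 0°C.
Density altitude = 13000 + 120 × (0) = 13000 ft.

13000 ft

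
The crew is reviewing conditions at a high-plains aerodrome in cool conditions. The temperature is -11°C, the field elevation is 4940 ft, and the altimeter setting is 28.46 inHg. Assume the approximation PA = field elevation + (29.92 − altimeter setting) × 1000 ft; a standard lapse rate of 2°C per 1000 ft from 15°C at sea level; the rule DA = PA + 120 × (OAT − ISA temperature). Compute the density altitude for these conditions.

Pressure altitude = 4940 + (29.92 − 28.46) × 1000 = 4940 + (+1460) = 6400 ft.
ISA temperature at 6400 ft = 15 − 2 × (6400/1000) = 2.2°C.
ISA deviation = -11 − 2.2 = -13.2°C.
Density altitude = 6400 + 120 × (-13.2) = 4816 ft.

4816 ft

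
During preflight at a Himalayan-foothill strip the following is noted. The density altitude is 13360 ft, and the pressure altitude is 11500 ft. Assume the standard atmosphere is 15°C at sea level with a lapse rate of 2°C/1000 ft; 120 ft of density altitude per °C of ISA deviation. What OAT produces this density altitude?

7.5°C

Density altitude − pressure altitude = 13360 − 11500 = +1860 ft.
At 120 ft/°C that is an ISA deviation of 1860/120 = +15.5°C.
ISA temperature at 11500 ft = 15 − 2 × (11500/1000) = -8°C.
OAT = ISA + deviation = -8 + (+15.5) = 7.5°C.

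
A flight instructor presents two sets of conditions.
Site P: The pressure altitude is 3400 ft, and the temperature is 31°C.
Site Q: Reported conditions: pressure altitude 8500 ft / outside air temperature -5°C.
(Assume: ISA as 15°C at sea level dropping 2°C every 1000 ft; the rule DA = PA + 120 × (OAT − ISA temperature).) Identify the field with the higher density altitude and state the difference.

Site Q by 2004 ft

Site P: ISA temp = 8.2°C, deviation +22.8°C, DA = 3400 + 120 × 22.8 = 6136 ft.
Site Q: ISA temp = -2°C, deviation -3°C, DA = 8500 + 120 × (-3) = 8140 ft.
Site Q is higher by 8140 − 6136 = 2004 ft.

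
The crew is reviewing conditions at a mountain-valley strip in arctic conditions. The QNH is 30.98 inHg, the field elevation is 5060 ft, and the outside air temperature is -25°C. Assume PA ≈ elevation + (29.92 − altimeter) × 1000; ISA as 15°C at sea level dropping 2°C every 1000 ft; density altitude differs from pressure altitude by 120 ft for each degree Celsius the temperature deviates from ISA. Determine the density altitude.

160 ft

Pressure altitude = 5060 + (29.92 − 30.98) × 1000 = 5060 + (-1060) = 4000 ft.
ISA temperature at 4000 ft = 15 − 2 × (4000/1000) = 7°C.
ISA deviation = -25 − 7 = -32°C.
Density altitude = 4000 + 120 × (-32) = 160 ft.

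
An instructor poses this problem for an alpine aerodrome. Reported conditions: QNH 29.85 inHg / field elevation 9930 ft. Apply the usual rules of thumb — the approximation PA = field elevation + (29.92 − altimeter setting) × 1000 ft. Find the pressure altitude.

Pressure correction = (29.92 − 29.85) × 1000 = +70 ft.
Pressure altitude = 9930 + (+70) = 10000 ft.

10000 ft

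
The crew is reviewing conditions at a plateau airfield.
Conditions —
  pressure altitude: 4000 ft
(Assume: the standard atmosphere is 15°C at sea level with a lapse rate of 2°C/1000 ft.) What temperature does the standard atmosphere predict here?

ISA temperature = 15 − 2 × (4000/1000) = 15 − 8 = 7°C.

7°C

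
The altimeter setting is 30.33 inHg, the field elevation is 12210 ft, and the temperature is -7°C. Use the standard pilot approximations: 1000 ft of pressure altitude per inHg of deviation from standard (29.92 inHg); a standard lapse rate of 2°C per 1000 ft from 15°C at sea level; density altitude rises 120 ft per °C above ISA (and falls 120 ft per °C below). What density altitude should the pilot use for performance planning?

11992 ft

Pressure altitude = 12210 + (29.92 − 30.33) × 1000 = 12210 + (-410) = 11800 ft.
ISA temperature at 11800 ft = 15 − 2 × (11800/1000) = -8.6°C.
ISA deviation = -7 − (-8.6) = +1.6°C.
Density altitude = 11800 + 120 × (1.6) = 11992 ft.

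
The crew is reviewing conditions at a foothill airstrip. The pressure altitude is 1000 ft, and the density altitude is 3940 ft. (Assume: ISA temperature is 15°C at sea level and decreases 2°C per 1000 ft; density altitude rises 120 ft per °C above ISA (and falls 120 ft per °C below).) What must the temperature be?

37.5°C

Density altitude − pressure altitude = 3940 − 1000 = +2940 ft.
At 120 ft/°C that is an ISA deviation of 2940/120 = +24.5°C.
ISA temperature at 1000 ft = 15 − 2 × (1000/1000) = 13°C.
OAT = ISA + deviation = 13 + (+24.5) = 37.5°C.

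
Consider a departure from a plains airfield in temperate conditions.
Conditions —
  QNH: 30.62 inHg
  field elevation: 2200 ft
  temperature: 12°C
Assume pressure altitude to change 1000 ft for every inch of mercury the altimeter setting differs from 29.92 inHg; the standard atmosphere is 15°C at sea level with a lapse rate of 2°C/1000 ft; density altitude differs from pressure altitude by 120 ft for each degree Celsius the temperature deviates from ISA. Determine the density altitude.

Pressure altitude = 2200 + (29.92 − 30.62) × 1000 = 2200 + (-700) = 1500 ft.
ISA temperature at 1500 ft = 15 − 2 × (1500/1000) = 12°C.
ISA deviation = 12 − 12 = 0°C.
Density altitude = 1500 + 120 × (0) = 1500 ft.

1500 ft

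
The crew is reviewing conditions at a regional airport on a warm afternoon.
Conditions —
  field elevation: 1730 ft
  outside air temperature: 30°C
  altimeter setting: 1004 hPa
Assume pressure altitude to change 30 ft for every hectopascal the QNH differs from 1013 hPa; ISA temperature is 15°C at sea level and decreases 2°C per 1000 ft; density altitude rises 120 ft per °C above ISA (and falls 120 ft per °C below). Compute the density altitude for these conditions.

4280 ft

Pressure altitude = 1730 + (1013 − 1004) × 30 = 1730 + (+270) = 2000 ft.
ISA temperature at 2000 ft = 15 − 2 × (2000/1000) = 11°C.
ISA deviation = 30 − 11 = +19°C.
Density altitude = 2000 + 120 × (19) = 4280 ft.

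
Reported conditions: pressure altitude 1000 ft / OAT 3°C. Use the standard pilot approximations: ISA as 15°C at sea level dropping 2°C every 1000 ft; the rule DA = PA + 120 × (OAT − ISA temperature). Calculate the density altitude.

ISA temperature at 1000 ft = 15 − 2 × (1000/1000) = 13°C.
ISA deviation = 3 − 13 = -10°C.
Density altitude = 1000 + 120 × (-10) = 1000 + (-1200) = -200 ft.

-200 ft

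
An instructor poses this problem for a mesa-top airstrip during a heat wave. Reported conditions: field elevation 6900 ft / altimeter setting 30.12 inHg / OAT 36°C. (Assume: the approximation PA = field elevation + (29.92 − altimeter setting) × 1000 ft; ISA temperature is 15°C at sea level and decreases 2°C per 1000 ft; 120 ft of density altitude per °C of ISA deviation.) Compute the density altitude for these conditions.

Pressure altitude = 6900 + (29.92 − 30.12) × 1000 = 6900 + (-200) = 6700 ft.
ISA temperature at 6700 ft = 15 − 2 × (6700/1000) = 1.6°C.
ISA deviation = 36 − 1.6 = +34.4°C.
Density altitude = 6700 + 120 × (34.4) = 10828 ft.

10828 ft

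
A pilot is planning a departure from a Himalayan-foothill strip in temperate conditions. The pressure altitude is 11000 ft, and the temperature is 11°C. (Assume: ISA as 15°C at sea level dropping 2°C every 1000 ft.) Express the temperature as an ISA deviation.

ISA+18°C

ISA temperature at 11000 ft = 15 − 2 × (11000/1000) = -7°C.
Deviation = OAT − ISA = 11 − (-7) = +18°C.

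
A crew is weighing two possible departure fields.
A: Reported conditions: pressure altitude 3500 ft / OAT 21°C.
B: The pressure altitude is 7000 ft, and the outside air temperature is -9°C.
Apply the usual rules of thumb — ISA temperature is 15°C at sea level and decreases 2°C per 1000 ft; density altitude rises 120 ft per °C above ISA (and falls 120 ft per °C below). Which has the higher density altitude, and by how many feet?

A: ISA temp = 8°C, deviation +13°C, DA = 3500 + 120 × 13 = 5060 ft.
B: ISA temp = 1°C, deviation -10°C, DA = 7000 + 120 × (-10) = 5800 ft.
B is higher by 5800 − 5060 = 740 ft.

B by 740 ft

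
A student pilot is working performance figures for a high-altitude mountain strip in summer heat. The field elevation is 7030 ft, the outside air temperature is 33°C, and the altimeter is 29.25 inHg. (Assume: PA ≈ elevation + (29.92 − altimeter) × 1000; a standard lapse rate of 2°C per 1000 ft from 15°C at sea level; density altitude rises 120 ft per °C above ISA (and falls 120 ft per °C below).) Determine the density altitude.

11708 ft

Pressure altitude = 7030 + (29.92 − 29.25) × 1000 = 7030 + (+670) = 7700 ft.
ISA temperature at 7700 ft = 15 − 2 × (7700/1000) = -0.4°C.
ISA deviation = 33 − (-0.4) = +33.4°C.
Density altitude = 7700 + 120 × (33.4) = 11708 ft.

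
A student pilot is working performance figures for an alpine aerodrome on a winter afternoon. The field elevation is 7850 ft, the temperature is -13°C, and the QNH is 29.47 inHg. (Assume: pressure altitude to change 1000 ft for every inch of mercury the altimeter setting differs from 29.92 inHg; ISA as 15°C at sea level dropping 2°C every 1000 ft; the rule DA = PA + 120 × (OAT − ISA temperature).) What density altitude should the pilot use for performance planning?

6932 ft

Pressure altitude = 7850 + (29.92 − 29.47) × 1000 = 7850 + (+450) = 8300 ft.
ISA temperature at 8300 ft = 15 − 2 × (8300/1000) = -1.6°C.
ISA deviation = -13 − (-1.6) = -11.4°C.
Density altitude = 8300 + 120 × (-11.4) = 6932 ft.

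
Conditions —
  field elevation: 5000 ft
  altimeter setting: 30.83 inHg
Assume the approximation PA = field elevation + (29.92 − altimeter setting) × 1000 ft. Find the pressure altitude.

4090 ft

Pressure correction = (29.92 − 30.83) × 1000 = -910 ft.
Pressure altitude = 5000 + (-910) = 4090 ft.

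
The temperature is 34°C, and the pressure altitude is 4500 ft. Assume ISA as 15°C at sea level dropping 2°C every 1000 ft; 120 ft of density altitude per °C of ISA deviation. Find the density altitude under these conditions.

7860 ft

ISA temperature at 4500 ft = 15 − 2 × (4500/1000) = 6°C.
ISA deviation = 34 − 6 = +28°C.
Density altitude = 4500 + 120 × (28) = 4500 + (+3360) = 7860 ft.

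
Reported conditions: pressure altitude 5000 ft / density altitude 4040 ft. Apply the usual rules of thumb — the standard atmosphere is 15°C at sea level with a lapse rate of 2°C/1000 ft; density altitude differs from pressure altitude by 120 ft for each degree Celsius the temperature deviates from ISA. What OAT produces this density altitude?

-3°C

Density altitude − pressure altitude = 4040 − 5000 = -960 ft.
At 120 ft/°C that is an ISA deviation of -960/120 = -8°C.
ISA temperature at 5000 ft = 15 − 2 × (5000/1000) = 5°C.
OAT = ISA + deviation = 5 + (-8) = -3°C.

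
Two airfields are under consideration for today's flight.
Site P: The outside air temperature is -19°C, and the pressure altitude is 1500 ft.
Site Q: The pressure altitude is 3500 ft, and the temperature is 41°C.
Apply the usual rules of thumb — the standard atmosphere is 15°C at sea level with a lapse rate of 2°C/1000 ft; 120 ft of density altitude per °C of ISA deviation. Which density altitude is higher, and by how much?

Site Q by 9680 ft

Site P: ISA temp = 12°C, deviation -31°C, DA = 1500 + 120 × (-31) = -2220 ft.
Site Q: ISA temp = 8°C, deviation +33°C, DA = 3500 + 120 × 33 = 7460 ft.
Site Q is higher by 7460 − (-2220) = 9680 ft.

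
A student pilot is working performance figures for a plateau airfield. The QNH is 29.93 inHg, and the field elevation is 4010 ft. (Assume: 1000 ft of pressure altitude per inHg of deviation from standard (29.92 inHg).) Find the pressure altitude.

4000 ft

Pressure correction = (29.92 − 29.93) × 1000 = -10 ft.
Pressure altitude = 4010 + (-10) = 4000 ft.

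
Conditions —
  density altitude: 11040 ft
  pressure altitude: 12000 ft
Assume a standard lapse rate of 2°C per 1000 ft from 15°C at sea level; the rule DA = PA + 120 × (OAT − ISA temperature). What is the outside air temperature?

Density altitude − pressure altitude = 11040 − 12000 = -960 ft.
At 120 ft/°C that is an ISA deviation of -960/120 = -8°C.
ISA temperature at 12000 ft = 15 − 2 × (12000/1000) = -9°C.
OAT = ISA + deviation = -9 + (-8) = -17°C.

-17°C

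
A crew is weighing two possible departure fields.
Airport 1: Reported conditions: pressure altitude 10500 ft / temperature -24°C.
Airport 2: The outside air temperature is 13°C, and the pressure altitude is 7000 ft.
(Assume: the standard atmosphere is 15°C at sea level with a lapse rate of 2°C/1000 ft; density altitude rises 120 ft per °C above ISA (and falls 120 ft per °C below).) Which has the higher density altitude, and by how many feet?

Airport 2 by 100 ft

Airport 1: ISA temp = -6°C, deviation -18°C, DA = 10500 + 120 × (-18) = 8340 ft.
Airport 2: ISA temp = 1°C, deviation +12°C, DA = 7000 + 120 × 12 = 8440 ft.
Airport 2 is higher by 8440 − 8340 = 100 ft.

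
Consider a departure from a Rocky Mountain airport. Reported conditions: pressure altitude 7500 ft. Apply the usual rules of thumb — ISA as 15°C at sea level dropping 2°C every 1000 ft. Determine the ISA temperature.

0°C

ISA temperature = 15 − 2 × (7500/1000) = 15 − 15 = 0°C.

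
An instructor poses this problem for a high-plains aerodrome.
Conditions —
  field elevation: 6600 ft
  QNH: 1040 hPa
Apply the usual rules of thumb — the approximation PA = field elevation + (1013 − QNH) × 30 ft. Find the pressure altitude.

5790 ft

Pressure correction = (1013 − 1040) × 30 = -810 ft.
Pressure altitude = 6600 + (-810) = 5790 ft.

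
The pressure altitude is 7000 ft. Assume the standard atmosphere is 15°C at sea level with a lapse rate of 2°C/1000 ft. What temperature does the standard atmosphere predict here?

ISA temperature = 15 − 2 × (7000/1000) = 15 − 14 = 1°C.

1°C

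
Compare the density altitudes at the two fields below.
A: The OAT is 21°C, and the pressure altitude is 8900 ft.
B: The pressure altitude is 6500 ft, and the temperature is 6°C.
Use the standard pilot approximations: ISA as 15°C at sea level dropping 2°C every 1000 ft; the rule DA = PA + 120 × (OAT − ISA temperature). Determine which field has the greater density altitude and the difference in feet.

A by 4776 ft

A: ISA temp = -2.8°C, deviation +23.8°C, DA = 8900 + 120 × 23.8 = 11756 ft.
B: ISA temp = 2°C, deviation +4°C, DA = 6500 + 120 × 4 = 6980 ft.
A is higher by 11756 − 6980 = 4776 ft.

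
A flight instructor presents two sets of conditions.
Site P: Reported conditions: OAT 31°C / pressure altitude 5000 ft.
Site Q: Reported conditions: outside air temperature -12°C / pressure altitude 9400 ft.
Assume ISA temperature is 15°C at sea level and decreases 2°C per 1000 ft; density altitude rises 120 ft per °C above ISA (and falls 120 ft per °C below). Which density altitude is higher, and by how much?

Site Q by 296 ft

Site P: ISA temp = 5°C, deviation +26°C, DA = 5000 + 120 × 26 = 8120 ft.
Site Q: ISA temp = -3.8°C, deviation -8.2°C, DA = 9400 + 120 × (-8.2) = 8416 ft.
Site Q is higher by 8416 − 8120 = 296 ft.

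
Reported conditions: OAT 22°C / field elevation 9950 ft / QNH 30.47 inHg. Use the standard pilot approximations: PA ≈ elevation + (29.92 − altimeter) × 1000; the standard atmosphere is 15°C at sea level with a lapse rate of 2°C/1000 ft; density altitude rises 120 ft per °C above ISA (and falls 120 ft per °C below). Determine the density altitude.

Pressure altitude = 9950 + (29.92 − 30.47) × 1000 = 9950 + (-550) = 9400 ft.
ISA temperature at 9400 ft = 15 − 2 × (9400/1000) = -3.8°C.
ISA deviation = 22 − (-3.8) = +25.8°C.
Density altitude = 9400 + 120 × (25.8) = 12496 ft.

12496 ft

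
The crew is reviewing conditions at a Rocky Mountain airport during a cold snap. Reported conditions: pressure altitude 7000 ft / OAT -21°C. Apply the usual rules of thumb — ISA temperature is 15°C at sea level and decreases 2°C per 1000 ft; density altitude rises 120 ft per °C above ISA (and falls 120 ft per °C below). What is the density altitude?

4360 ft

ISA temperature at 7000 ft = 15 − 2 × (7000/1000) = 1°C.
ISA deviation = -21 − 1 = -22°C.
Density altitude = 7000 + 120 × (-22) = 7000 + (-2640) = 4360 ft.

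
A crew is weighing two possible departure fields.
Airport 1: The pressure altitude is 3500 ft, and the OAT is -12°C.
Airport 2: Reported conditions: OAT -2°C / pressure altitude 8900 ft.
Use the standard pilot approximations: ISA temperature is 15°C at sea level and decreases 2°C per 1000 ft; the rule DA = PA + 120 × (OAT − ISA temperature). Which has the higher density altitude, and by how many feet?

Airport 1: ISA temp = 8°C, deviation -20°C, DA = 3500 + 120 × (-20) = 1100 ft.
Airport 2: ISA temp = -2.8°C, deviation +0.8°C, DA = 8900 + 120 × 0.8 = 8996 ft.
Airport 2 is higher by 8996 − 1100 = 7896 ft.

Airport 2 by 7896 ft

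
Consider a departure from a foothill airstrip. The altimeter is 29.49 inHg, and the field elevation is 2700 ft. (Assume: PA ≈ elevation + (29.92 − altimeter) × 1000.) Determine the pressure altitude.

3130 ft

Pressure correction = (29.92 − 29.49) × 1000 = +430 ft.
Pressure altitude = 2700 + (+430) = 3130 ft.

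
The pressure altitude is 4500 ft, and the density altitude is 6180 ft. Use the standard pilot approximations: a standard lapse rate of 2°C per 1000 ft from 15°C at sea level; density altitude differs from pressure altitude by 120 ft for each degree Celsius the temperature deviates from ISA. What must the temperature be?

20°C

Density altitude − pressure altitude = 6180 − 4500 = +1680 ft.
At 120 ft/°C that is an ISA deviation of 1680/120 = +14°C.
ISA temperature at 4500 ft = 15 − 2 × (4500/1000) = 6°C.
OAT = ISA + deviation = 6 + (+14) = 20°C.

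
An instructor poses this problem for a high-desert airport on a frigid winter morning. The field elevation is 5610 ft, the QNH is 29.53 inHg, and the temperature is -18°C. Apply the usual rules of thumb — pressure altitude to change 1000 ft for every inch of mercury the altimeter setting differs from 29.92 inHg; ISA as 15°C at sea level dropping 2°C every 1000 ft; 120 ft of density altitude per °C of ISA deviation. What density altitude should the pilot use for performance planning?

Pressure altitude = 5610 + (29.92 − 29.53) × 1000 = 5610 + (+390) = 6000 ft.
ISA temperature at 6000 ft = 15 − 2 × (6000/1000) = 3°C.
ISA deviation = -18 − 3 = -21°C.
Density altitude = 6000 + 120 × (-21) = 3480 ft.

3480 ft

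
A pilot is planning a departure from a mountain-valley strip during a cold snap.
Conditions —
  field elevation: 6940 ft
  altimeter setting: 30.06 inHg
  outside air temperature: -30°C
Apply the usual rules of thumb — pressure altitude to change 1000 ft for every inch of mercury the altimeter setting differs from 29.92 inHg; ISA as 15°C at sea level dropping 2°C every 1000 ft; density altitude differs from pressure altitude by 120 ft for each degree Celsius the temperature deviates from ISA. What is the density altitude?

3032 ft

Pressure altitude = 6940 + (29.92 − 30.06) × 1000 = 6940 + (-140) = 6800 ft.
ISA temperature at 6800 ft = 15 − 2 × (6800/1000) = 1.4°C.
ISA deviation = -30 − 1.4 = -31.4°C.
Density altitude = 6800 + 120 × (-31.4) = 3032 ft.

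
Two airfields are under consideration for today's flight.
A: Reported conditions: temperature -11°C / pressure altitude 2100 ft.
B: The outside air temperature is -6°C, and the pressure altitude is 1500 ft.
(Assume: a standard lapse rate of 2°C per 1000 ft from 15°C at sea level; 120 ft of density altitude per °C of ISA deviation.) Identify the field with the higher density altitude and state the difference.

A by 144 ft

A: ISA temp = 10.8°C, deviation -21.8°C, DA = 2100 + 120 × (-21.8) = -516 ft.
B: ISA temp = 12°C, deviation -18°C, DA = 1500 + 120 × (-18) = -660 ft.
A is higher by -516 − (-660) = 144 ft.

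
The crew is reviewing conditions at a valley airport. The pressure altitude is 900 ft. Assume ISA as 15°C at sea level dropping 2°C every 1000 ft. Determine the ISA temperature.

13.2°C

ISA temperature = 15 − 2 × (900/1000) = 15 − 1.8 = 13.2°C.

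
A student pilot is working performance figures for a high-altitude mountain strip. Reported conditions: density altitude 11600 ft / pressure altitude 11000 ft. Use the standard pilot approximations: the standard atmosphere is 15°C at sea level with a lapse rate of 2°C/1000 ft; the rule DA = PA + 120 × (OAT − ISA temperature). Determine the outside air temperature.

Density altitude − pressure altitude = 11600 − 11000 = +600 ft.
At 120 ft/°C that is an ISA deviation of 600/120 = +5°C.
ISA temperature at 11000 ft = 15 − 2 × (11000/1000) = -7°C.
OAT = ISA + deviation = -7 + (+5) = -2°C.

-2°C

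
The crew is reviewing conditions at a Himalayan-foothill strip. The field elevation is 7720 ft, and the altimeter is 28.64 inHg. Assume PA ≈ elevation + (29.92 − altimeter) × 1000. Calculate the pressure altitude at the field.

9000 ft

Pressure correction = (29.92 − 28.64) × 1000 = +1280 ft.
Pressure altitude = 7720 + (+1280) = 9000 ft.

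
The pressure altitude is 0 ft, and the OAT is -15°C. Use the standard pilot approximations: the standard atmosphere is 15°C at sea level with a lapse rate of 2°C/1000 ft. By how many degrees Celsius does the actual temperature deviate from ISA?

ISA-30°C

ISA temperature at 0 ft = 15 − 2 × (0/1000) = 15°C.
Deviation = OAT − ISA = -15 − 15 = -30°C.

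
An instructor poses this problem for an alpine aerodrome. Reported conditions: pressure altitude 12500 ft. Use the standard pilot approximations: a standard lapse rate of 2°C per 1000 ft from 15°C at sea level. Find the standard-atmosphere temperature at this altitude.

-10°C

ISA temperature = 15 − 2 × (12500/1000) = 15 − 25 = -10°C.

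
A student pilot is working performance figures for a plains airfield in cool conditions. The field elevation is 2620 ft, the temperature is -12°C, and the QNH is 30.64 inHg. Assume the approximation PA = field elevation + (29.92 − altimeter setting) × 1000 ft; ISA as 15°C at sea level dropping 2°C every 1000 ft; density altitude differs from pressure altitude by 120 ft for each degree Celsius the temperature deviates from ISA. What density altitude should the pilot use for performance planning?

-884 ft

Pressure altitude = 2620 + (29.92 − 30.64) × 1000 = 2620 + (-720) = 1900 ft.
ISA temperature at 1900 ft = 15 − 2 × (1900/1000) = 11.2°C.
ISA deviation = -12 − 11.2 = -23.2°C.
Density altitude = 1900 + 120 × (-23.2) = -884 ft.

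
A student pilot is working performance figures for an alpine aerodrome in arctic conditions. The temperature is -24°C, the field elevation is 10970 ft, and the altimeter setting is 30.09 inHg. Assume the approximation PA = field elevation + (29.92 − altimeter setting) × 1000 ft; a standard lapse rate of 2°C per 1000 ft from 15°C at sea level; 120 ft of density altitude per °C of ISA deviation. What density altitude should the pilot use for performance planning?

8712 ft

Pressure altitude = 10970 + (29.92 − 30.09) × 1000 = 10970 + (-170) = 10800 ft.
ISA temperature at 10800 ft = 15 − 2 × (10800/1000) = -6.6°C.
ISA deviation = -24 − (-6.6) = -17.4°C.
Density altitude = 10800 + 120 × (-17.4) = 8712 ft.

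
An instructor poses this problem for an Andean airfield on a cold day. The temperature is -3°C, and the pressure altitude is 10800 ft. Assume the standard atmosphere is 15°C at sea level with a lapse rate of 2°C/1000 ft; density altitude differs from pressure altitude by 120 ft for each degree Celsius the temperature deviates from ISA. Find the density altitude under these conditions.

11232 ft

ISA temperature at 10800 ft = 15 − 2 × (10800/1000) = -6.6°C.
ISA deviation = -3 − (-6.6) = +3.6°C.
Density altitude = 10800 + 120 × (3.6) = 10800 + (+432) = 11232 ft.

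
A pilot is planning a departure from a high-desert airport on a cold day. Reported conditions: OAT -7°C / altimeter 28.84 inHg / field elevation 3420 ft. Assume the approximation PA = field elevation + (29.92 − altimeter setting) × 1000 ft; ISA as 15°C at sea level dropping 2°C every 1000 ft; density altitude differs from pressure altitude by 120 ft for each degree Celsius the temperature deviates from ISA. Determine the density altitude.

2940 ft

Pressure altitude = 3420 + (29.92 − 28.84) × 1000 = 3420 + (+1080) = 4500 ft.
ISA temperature at 4500 ft = 15 − 2 × (4500/1000) = 6°C.
ISA deviation = -7 − 6 = -13°C.
Density altitude = 4500 + 120 × (-13) = 2940 ft.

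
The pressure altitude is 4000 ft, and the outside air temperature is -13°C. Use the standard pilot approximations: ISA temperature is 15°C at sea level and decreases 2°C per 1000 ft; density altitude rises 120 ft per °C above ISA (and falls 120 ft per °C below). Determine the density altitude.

ISA temperature at 4000 ft = 15 − 2 × (4000/1000) = 7°C.
ISA deviation = -13 − 7 = -20°C.
Density altitude = 4000 + 120 × (-20) = 4000 + (-2400) = 1600 ft.

1600 ft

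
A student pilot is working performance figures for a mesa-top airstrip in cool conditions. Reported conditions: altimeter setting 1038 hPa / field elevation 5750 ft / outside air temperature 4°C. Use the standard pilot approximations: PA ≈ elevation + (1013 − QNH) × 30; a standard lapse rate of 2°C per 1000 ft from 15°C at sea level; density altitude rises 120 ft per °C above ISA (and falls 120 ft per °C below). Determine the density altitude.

4880 ft

Pressure altitude = 5750 + (1013 − 1038) × 30 = 5750 + (-750) = 5000 ft.
ISA temperature at 5000 ft = 15 − 2 × (5000/1000) = 5°C.
ISA deviation = 4 − 5 = -1°C.
Density altitude = 5000 + 120 × (-1) = 4880 ft.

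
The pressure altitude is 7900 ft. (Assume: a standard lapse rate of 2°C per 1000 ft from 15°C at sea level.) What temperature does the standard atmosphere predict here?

ISA temperature = 15 − 2 × (7900/1000) = 15 − 15.8 = -0.8°C.

-0.8°C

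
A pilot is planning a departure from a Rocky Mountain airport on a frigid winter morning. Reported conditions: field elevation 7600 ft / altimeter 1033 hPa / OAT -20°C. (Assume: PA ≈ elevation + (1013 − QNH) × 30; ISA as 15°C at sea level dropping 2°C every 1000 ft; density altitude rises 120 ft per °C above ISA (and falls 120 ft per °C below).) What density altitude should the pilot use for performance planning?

4480 ft

Pressure altitude = 7600 + (1013 − 1033) × 30 = 7600 + (-600) = 7000 ft.
ISA temperature at 7000 ft = 15 − 2 × (7000/1000) = 1°C.
ISA deviation = -20 − 1 = -21°C.
Density altitude = 7000 + 120 × (-21) = 4480 ft.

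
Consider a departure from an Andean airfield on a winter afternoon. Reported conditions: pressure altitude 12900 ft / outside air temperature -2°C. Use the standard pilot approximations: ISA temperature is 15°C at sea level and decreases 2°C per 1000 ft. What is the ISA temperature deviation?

ISA+8.8°C

ISA temperature at 12900 ft = 15 − 2 × (12900/1000) = -10.8°C.
Deviation = OAT − ISA = -2 − (-10.8) = +8.8°C.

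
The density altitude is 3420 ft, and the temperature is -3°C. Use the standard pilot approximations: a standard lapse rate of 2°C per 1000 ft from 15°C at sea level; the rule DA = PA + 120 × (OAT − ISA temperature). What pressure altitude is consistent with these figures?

DA = PA + 120 × (OAT − (15 − 2·PA/1000)) = PA + 120·OAT − 1800 + 0.24·PA = 1.24·PA + 120·OAT − 1800.
So 1.24·PA = 3420 − 120 × (-3) + 1800 = 5580.
PA = 5580 / 1.24 = 4500 ft.

4500 ft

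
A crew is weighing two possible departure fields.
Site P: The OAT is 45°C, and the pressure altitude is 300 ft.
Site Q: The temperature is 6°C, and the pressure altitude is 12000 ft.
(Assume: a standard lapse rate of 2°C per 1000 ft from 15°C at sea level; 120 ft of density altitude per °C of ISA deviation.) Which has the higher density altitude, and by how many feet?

Site Q by 9828 ft

Site P: ISA temp = 14.4°C, deviation +30.6°C, DA = 300 + 120 × 30.6 = 3972 ft.
Site Q: ISA temp = -9°C, deviation +15°C, DA = 12000 + 120 × 15 = 13800 ft.
Site Q is higher by 13800 − 3972 = 9828 ft.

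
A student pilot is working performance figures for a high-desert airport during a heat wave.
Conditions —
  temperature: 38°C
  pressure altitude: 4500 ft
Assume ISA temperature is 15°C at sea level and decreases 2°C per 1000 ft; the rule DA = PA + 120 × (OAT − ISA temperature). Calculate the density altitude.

ISA temperature at 4500 ft = 15 − 2 × (4500/1000) = 6°C.
ISA deviation = 38 − 6 = +32°C.
Density altitude = 4500 + 120 × (32) = 4500 + (+3840) = 8340 ft.

8340 ft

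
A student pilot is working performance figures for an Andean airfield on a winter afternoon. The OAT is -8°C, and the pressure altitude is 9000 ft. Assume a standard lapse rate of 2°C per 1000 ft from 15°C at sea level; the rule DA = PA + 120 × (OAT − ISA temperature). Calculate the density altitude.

8400 ft

ISA temperature at 9000 ft = 15 − 2 × (9000/1000) = -3°C.
ISA deviation = -8 − (-3) = -5°C.
Density altitude = 9000 + 120 × (-5) = 9000 + (-600) = 8400 ft.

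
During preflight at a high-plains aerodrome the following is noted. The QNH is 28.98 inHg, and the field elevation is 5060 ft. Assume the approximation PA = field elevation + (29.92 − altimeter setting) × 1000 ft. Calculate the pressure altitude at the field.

6000 ft

Pressure correction = (29.92 − 28.98) × 1000 = +940 ft.
Pressure altitude = 5060 + (+940) = 6000 ft.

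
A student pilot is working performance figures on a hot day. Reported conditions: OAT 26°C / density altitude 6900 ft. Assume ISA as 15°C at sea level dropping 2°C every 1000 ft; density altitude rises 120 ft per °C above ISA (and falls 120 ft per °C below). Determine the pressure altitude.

4500 ft

DA = PA + 120 × (OAT − (15 − 2·PA/1000)) = PA + 120·OAT − 1800 + 0.24·PA = 1.24·PA + 120·OAT − 1800.
So 1.24·PA = 6900 − 120 × 26 + 1800 = 5580.
PA = 5580 / 1.24 = 4500 ft.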